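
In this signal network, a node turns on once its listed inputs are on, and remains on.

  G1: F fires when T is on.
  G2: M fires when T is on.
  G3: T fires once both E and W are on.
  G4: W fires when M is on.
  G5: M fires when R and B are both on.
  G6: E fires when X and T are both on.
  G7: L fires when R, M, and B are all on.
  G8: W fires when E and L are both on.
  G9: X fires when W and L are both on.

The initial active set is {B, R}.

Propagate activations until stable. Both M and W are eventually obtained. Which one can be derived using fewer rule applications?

M

M: R and B are on, so M fires (G5). [1 rule application]
W: G5: R and B on → M on. G4: M on → W on. [2 rule applications]
M needs fewer.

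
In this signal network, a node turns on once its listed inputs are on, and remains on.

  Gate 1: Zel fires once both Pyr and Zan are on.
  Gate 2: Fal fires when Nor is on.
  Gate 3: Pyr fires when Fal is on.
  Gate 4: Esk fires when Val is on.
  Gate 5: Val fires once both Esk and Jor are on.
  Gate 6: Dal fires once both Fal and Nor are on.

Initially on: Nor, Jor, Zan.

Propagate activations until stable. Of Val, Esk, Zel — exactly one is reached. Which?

Nor is on, so Fal fires (Gate 2).
Gate 3: Fal on → Pyr on.
Gate 1: Pyr and Zan on → Zel on.
Val would need Esk and Jor (Gate 5), but Esk never turns on. Esk would need Val (Gate 4), but Val never turns on.

Zel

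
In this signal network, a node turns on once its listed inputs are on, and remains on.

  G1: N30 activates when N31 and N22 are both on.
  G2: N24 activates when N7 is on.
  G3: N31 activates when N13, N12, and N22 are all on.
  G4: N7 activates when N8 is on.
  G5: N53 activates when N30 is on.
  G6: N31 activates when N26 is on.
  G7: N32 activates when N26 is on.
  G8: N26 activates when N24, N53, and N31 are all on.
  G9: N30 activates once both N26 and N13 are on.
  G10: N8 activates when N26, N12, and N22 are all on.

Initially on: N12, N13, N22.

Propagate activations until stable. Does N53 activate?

N13, N12, and N22 are on, so N31 activates (G3).
N31 and N22 are on, so N30 activates (G1).
G5: N30 on → N53 on.

Yes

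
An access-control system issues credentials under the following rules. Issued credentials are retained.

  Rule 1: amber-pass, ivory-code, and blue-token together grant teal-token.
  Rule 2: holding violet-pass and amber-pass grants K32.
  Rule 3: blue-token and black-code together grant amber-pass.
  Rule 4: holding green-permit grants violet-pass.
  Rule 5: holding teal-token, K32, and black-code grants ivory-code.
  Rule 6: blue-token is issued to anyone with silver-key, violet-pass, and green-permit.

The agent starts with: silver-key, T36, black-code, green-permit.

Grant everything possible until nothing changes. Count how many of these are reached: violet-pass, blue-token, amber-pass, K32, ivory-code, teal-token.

4

Holding green-permit grants violet-pass (Rule 4).
Holding silver-key, violet-pass, and green-permit grants blue-token (Rule 6).
Holding blue-token and black-code grants amber-pass (Rule 3).
Holding violet-pass and amber-pass grants K32 (Rule 2).
violet-pass: reached.
blue-token: reached.
amber-pass: reached.
K32: reached.
ivory-code would need teal-token, K32, and black-code (Rule 5), but teal-token is never granted.
teal-token would need amber-pass, ivory-code, and blue-token (Rule 1), but ivory-code is never granted.
Reached: violet-pass, blue-token, amber-pass, and K32 — 4 of the 6.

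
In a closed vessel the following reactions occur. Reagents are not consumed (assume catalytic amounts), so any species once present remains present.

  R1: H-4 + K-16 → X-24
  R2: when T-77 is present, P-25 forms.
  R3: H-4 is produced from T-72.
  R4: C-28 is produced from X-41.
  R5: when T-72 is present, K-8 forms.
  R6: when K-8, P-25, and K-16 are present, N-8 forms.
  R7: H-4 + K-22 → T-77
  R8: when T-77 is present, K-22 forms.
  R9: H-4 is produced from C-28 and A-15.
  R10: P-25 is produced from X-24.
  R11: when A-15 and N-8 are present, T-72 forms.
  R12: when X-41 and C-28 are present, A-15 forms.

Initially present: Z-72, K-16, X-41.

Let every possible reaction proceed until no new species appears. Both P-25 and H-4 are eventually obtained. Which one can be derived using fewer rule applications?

H-4: X-41 present → C-28 forms (R4). X-41 and C-28 present → A-15 forms (R12). C-28 and A-15 present → H-4 forms (R9). [3 rule applications]
P-25: X-41 present → C-28 forms (R4). X-41 and C-28 present → A-15 forms (R12). C-28 and A-15 present → H-4 forms (R9). H-4 and K-16 present → X-24 forms (R1). X-24 present → P-25 forms (R10). [5 rule applications]
H-4 needs fewer.

H-4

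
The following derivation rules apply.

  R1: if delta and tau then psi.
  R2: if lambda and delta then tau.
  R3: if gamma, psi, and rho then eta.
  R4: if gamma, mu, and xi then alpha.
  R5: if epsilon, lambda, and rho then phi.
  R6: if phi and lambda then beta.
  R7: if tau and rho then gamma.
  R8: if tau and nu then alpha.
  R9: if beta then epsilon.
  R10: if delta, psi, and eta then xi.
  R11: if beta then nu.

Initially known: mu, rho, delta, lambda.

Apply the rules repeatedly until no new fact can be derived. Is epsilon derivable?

No

epsilon would need beta (R9), but beta is never established.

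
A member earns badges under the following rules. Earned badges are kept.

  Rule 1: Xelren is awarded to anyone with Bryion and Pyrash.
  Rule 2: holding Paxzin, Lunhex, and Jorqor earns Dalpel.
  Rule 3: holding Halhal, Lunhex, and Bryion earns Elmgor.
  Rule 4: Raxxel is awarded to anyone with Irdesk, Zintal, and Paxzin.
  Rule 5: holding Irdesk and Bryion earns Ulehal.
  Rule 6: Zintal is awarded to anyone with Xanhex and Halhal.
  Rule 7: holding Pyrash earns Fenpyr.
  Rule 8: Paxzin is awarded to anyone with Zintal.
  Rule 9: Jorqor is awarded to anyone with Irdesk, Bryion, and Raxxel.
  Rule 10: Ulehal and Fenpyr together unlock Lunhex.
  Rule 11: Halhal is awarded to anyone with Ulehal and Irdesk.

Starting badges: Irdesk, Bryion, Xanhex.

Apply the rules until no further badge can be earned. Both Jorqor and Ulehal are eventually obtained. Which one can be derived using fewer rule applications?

Ulehal: With Irdesk and Bryion, Ulehal is earned (Rule 5). [1 rule application]
Jorqor: With Irdesk and Bryion, Ulehal is earned (Rule 5). With Ulehal and Irdesk, Halhal is earned (Rule 11). With Xanhex and Halhal, Zintal is earned (Rule 6). With Zintal, Paxzin is earned (Rule 8). With Irdesk, Zintal, and Paxzin, Raxxel is earned (Rule 4). With Irdesk, Bryion, and Raxxel, Jorqor is earned (Rule 9). [6 rule applications]
Ulehal needs fewer.

Ulehal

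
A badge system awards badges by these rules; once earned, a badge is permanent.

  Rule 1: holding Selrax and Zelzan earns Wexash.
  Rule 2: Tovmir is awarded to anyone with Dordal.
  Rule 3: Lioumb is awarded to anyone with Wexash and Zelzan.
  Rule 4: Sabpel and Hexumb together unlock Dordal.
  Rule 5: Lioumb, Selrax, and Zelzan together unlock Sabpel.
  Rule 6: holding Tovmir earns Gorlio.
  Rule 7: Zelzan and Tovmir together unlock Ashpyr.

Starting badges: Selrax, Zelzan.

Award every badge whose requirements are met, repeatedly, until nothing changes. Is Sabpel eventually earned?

Yes

With Selrax and Zelzan, Wexash is earned (Rule 1).
With Wexash and Zelzan, Lioumb is earned (Rule 3).
With Lioumb, Selrax, and Zelzan, Sabpel is earned (Rule 5).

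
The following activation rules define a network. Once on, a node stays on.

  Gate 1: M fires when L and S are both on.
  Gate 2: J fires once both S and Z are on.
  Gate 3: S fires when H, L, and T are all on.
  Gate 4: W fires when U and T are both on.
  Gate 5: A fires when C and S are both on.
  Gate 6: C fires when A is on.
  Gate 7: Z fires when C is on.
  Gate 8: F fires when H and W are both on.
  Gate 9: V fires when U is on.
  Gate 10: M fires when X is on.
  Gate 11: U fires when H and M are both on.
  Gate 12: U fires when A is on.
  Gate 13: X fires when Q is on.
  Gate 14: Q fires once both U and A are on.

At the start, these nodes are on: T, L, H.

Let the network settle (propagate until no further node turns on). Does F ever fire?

Yes

Gate 3: H, L, and T on → S on.
Gate 1: L and S on → M on.
H and M are on, so U fires (Gate 11).
Gate 4: U and T on → W on.
H and W are on, so F fires (Gate 8).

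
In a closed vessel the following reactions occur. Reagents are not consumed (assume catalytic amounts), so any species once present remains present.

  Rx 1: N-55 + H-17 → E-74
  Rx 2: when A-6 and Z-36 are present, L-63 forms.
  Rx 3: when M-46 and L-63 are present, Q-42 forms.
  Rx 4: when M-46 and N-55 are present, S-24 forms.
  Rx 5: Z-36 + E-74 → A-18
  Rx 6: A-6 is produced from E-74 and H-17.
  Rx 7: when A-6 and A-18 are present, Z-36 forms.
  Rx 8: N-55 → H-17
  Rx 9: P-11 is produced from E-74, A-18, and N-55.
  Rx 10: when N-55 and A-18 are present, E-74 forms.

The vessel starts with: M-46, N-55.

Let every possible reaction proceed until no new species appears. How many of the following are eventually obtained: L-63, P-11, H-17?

N-55 present → H-17 forms (Rx 8).
L-63 would need A-6 and Z-36 (Rx 2), but Z-36 never forms.
P-11 would need E-74, A-18, and N-55 (Rx 9), but A-18 never forms.
H-17: reached.
Reached: H-17 — 1 of the 3.

1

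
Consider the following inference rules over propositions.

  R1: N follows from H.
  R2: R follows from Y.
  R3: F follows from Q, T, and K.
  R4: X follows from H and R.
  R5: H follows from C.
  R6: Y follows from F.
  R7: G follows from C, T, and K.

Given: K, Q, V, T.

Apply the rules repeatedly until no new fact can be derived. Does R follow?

Yes

Q, T, and K hold, so F follows (R3).
From F, R6 gives Y.
From Y, R2 gives R.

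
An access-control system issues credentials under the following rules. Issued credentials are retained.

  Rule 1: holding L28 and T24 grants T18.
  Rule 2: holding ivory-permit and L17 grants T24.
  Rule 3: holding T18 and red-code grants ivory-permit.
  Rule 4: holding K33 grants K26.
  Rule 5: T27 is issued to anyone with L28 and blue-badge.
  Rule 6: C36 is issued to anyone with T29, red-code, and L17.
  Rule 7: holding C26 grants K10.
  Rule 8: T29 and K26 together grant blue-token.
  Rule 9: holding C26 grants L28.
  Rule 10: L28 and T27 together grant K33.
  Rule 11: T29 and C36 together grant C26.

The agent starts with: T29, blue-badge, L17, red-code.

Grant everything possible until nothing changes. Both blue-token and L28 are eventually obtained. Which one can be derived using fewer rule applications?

L28

L28: Holding T29, red-code, and L17 grants C36 (Rule 6). Holding T29 and C36 grants C26 (Rule 11). Holding C26 grants L28 (Rule 9). [3 rule applications]
blue-token: Holding T29, red-code, and L17 grants C36 (Rule 6). Holding T29 and C36 grants C26 (Rule 11). Holding C26 grants L28 (Rule 9). Holding L28 and blue-badge grants T27 (Rule 5). Holding L28 and T27 grants K33 (Rule 10). Holding K33 grants K26 (Rule 4). Holding T29 and K26 grants blue-token (Rule 8). [7 rule applications]
L28 needs fewer.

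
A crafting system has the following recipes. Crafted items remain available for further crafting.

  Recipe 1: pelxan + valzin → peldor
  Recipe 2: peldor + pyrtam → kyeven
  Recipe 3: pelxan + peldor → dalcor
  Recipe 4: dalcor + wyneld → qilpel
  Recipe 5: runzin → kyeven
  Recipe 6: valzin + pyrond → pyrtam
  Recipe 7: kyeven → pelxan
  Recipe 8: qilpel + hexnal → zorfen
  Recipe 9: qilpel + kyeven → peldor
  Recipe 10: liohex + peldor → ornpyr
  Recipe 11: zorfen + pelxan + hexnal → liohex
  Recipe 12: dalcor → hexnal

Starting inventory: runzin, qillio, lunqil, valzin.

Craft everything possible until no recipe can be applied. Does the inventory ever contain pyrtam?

No

pyrtam would need valzin and pyrond (Recipe 6), but pyrond is never obtained.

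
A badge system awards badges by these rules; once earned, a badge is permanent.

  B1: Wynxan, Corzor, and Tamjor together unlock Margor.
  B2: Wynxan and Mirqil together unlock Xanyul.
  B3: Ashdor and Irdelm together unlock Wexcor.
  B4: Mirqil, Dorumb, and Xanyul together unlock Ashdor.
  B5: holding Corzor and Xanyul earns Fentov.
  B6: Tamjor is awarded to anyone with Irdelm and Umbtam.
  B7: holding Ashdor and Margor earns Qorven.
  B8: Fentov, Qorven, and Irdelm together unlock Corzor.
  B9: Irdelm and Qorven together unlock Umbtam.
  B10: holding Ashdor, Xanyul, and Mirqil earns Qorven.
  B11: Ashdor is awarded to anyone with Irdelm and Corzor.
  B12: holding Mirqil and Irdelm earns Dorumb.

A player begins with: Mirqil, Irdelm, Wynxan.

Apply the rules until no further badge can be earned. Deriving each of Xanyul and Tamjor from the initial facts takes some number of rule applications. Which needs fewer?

Xanyul

Xanyul: With Wynxan and Mirqil, Xanyul is earned (B2). [1 rule application]
Tamjor: With Wynxan and Mirqil, Xanyul is earned (B2). With Mirqil and Irdelm, Dorumb is earned (B12). With Mirqil, Dorumb, and Xanyul, Ashdor is earned (B4). With Ashdor, Xanyul, and Mirqil, Qorven is earned (B10). With Irdelm and Qorven, Umbtam is earned (B9). With Irdelm and Umbtam, Tamjor is earned (B6). [6 rule applications]
Xanyul needs fewer.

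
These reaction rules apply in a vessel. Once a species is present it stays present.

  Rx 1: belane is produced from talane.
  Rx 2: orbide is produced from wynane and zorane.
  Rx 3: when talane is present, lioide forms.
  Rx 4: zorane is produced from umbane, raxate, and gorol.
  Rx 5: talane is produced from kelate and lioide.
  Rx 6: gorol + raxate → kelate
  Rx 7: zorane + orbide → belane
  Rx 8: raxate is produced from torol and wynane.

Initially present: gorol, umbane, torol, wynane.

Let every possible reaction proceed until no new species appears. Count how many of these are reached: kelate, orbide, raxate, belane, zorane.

5

torol and wynane present → raxate forms (Rx 8).
gorol and raxate present → kelate forms (Rx 6).
umbane, raxate, and gorol present → zorane forms (Rx 4).
wynane and zorane present → orbide forms (Rx 2).
zorane and orbide present → belane forms (Rx 7).
kelate: reached.
orbide: reached.
raxate: reached.
belane: reached.
zorane: reached.
All 5 are reached.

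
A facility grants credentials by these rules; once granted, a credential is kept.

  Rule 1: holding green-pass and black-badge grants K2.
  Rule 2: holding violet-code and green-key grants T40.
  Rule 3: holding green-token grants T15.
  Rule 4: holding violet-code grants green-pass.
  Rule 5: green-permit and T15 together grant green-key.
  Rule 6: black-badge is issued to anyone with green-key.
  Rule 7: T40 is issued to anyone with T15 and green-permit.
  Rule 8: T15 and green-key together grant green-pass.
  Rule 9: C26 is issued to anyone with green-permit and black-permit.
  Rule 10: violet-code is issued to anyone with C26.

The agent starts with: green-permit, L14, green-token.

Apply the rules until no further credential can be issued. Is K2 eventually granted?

Holding green-token grants T15 (Rule 3).
Holding green-permit and T15 grants green-key (Rule 5).
Holding T15 and green-key grants green-pass (Rule 8).
Holding green-key grants black-badge (Rule 6).
Holding green-pass and black-badge grants K2 (Rule 1).

Yes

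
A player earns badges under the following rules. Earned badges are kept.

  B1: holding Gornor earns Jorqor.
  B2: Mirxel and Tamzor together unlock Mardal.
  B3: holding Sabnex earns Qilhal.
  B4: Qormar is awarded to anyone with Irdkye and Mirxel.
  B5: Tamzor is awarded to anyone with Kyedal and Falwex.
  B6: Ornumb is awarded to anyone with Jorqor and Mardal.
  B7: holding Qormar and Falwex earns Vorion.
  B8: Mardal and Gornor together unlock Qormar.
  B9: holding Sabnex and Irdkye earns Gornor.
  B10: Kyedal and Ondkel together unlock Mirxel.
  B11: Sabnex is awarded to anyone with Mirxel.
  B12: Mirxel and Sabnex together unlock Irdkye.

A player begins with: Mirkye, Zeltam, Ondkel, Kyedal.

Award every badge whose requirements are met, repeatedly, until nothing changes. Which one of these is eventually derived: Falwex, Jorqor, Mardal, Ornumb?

Jorqor

With Kyedal and Ondkel, Mirxel is earned (B10).
With Mirxel, Sabnex is earned (B11).
With Mirxel and Sabnex, Irdkye is earned (B12).
With Sabnex and Irdkye, Gornor is earned (B9).
With Gornor, Jorqor is earned (B1).
Mardal would need Mirxel and Tamzor (B2), but Tamzor is never earned. Ornumb would need Jorqor and Mardal (B6), but Mardal is never earned. No rule produces Falwex, and it is not given.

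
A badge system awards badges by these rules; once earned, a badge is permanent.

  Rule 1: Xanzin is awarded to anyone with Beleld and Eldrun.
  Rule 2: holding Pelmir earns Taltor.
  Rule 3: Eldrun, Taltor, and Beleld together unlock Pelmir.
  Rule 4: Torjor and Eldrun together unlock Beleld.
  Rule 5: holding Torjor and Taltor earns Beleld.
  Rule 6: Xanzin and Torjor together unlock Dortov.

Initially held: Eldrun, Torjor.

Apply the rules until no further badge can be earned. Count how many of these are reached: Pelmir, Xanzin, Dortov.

2

With Torjor and Eldrun, Beleld is earned (Rule 4).
With Beleld and Eldrun, Xanzin is earned (Rule 1).
With Xanzin and Torjor, Dortov is earned (Rule 6).
Pelmir would need Eldrun, Taltor, and Beleld (Rule 3), but Taltor is never earned.
Xanzin: reached.
Dortov: reached.
Reached: Xanzin and Dortov — 2 of the 3.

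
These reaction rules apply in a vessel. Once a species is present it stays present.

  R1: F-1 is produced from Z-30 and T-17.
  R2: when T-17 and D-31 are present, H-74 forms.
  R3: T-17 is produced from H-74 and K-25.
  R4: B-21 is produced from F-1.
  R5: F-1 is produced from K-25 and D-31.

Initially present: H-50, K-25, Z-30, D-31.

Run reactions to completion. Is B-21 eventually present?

K-25 and D-31 present → F-1 forms (R5).
F-1 present → B-21 forms (R4).

Yes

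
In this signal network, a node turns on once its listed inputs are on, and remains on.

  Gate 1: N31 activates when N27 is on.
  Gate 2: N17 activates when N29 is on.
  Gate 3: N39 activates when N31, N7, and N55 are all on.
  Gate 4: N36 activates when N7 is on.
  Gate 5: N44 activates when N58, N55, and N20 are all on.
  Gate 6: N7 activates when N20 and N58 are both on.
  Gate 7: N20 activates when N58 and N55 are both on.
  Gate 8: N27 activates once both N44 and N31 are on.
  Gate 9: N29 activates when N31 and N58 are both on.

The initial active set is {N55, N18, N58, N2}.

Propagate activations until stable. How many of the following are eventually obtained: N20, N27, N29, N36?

Gate 7: N58 and N55 on → N20 on.
Gate 6: N20 and N58 on → N7 on.
Gate 4: N7 on → N36 on.
N20: reached.
N27 would need N44 and N31 (Gate 8), but N31 never turns on.
N29 would need N31 and N58 (Gate 9), but N31 never turns on.
N36: reached.
Reached: N20 and N36 — 2 of the 4.

2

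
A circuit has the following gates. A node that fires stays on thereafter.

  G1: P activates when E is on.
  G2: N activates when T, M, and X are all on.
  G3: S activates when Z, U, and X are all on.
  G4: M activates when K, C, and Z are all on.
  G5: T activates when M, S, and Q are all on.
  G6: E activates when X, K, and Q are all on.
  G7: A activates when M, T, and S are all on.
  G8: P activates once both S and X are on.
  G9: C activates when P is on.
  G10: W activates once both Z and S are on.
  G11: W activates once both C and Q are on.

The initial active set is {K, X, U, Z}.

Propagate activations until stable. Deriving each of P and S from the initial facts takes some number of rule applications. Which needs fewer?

S: Z, U, and X are on, so S activates (G3). [1 rule application]
P: Z, U, and X are on, so S activates (G3). S and X are on, so P activates (G8). [2 rule applications]
S needs fewer.

S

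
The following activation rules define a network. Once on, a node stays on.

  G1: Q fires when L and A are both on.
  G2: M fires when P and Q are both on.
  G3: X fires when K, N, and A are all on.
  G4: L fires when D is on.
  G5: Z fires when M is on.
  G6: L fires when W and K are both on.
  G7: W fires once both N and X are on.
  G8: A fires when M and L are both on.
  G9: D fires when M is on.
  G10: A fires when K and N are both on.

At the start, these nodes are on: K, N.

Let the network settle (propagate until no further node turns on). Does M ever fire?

M would need P and Q (G2), but P never turns on.

No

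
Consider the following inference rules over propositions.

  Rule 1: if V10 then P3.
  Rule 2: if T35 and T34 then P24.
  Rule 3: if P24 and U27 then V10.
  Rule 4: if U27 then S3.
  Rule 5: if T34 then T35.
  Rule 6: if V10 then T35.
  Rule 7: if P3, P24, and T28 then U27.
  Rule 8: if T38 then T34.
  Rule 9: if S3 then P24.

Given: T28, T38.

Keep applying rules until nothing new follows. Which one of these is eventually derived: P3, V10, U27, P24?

T38 holds, so T34 follows (Rule 8).
T34 holds, so T35 follows (Rule 5).
T35 and T34 hold, so P24 follows (Rule 2).
P3 would need V10 (Rule 1), but V10 is never established. V10 would need P24 and U27 (Rule 3), but U27 is never established. U27 would need P3, P24, and T28 (Rule 7), but P3 is never established.

P24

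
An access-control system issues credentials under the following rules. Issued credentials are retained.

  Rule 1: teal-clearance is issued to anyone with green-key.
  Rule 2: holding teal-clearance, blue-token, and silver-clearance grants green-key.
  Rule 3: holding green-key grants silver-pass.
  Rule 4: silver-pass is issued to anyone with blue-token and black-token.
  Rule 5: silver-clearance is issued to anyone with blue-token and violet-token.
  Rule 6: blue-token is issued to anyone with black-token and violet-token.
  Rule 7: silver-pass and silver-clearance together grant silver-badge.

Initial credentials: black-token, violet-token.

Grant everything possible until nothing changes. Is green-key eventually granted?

green-key would need teal-clearance, blue-token, and silver-clearance (Rule 2), but teal-clearance is never granted.

No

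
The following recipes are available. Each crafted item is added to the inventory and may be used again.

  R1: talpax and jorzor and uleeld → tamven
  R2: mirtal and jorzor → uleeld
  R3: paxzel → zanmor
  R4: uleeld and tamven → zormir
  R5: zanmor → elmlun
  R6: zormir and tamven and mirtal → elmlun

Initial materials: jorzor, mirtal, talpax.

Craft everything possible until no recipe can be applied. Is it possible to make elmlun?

Yes

Using R2, mirtal and jorzor make uleeld.
Using R1, talpax, jorzor, and uleeld make tamven.
uleeld and tamven → zormir (R4).
zormir and tamven and mirtal → elmlun (R6).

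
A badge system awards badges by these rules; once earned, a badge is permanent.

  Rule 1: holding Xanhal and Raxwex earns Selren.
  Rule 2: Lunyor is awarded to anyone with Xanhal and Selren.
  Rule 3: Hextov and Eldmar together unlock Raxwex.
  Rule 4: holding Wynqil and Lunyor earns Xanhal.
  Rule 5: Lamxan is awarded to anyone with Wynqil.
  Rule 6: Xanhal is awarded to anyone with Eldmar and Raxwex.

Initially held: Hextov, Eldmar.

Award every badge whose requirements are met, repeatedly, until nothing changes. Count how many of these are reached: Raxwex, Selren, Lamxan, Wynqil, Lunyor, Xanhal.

With Hextov and Eldmar, Raxwex is earned (Rule 3).
With Eldmar and Raxwex, Xanhal is earned (Rule 6).
With Xanhal and Raxwex, Selren is earned (Rule 1).
With Xanhal and Selren, Lunyor is earned (Rule 2).
Raxwex: reached.
Selren: reached.
Lamxan would need Wynqil (Rule 5), but Wynqil is never earned.
No rule produces Wynqil, and it is not given.
Lunyor: reached.
Xanhal: reached.
Reached: Raxwex, Selren, Lunyor, and Xanhal — 4 of the 6.

4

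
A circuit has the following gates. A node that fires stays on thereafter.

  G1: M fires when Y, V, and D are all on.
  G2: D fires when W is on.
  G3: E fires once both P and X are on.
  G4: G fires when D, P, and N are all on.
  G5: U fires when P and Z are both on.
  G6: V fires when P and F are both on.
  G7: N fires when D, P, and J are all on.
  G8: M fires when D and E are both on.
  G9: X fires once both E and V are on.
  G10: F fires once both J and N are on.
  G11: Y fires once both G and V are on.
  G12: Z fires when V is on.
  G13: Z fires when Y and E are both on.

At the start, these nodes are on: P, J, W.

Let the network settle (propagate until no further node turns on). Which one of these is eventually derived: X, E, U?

U

G2: W on → D on.
G7: D, P, and J on → N on.
G10: J and N on → F on.
G6: P and F on → V on.
V is on, so Z fires (G12).
G5: P and Z on → U on.
X would need E and V (G9), but E never turns on. E would need P and X (G3), but X never turns on.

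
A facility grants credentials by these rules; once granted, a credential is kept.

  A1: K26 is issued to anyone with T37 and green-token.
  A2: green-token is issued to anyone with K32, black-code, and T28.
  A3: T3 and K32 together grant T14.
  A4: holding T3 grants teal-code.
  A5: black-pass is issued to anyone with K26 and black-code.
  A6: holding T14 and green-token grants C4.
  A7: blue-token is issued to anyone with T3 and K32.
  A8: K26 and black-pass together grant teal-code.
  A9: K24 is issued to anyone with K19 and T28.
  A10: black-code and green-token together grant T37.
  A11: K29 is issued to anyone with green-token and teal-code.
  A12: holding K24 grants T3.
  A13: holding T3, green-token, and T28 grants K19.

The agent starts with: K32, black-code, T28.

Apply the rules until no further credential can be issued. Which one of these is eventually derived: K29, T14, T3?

Holding K32, black-code, and T28 grants green-token (A2).
Holding black-code and green-token grants T37 (A10).
Holding T37 and green-token grants K26 (A1).
Holding K26 and black-code grants black-pass (A5).
Holding K26 and black-pass grants teal-code (A8).
Holding green-token and teal-code grants K29 (A11).
T3 would need K24 (A12), but K24 is never granted. T14 would need T3 and K32 (A3), but T3 is never granted.

K29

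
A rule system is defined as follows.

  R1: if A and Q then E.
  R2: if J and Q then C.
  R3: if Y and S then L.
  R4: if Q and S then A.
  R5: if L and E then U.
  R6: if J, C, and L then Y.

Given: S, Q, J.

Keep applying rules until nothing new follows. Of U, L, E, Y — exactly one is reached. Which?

Q and S hold, so A follows (R4).
A and Q hold, so E follows (R1).
U would need L and E (R5), but L is never established. L would need Y and S (R3), but Y is never established. Y would need J, C, and L (R6), but L is never established.

E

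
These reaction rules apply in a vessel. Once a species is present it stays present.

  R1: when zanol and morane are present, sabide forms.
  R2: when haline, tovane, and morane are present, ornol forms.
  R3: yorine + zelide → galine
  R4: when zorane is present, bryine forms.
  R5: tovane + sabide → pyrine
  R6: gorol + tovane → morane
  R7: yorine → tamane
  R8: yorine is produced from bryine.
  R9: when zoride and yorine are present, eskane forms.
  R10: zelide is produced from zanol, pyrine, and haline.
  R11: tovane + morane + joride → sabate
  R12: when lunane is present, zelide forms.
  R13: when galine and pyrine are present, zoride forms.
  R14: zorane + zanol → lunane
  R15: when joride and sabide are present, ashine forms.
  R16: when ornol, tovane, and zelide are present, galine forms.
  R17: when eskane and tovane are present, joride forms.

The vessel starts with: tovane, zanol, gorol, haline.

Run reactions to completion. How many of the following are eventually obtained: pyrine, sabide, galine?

gorol and tovane present → morane forms (R6).
haline, tovane, and morane present → ornol forms (R2).
zanol and morane present → sabide forms (R1).
tovane and sabide present → pyrine forms (R5).
zanol, pyrine, and haline present → zelide forms (R10).
ornol, tovane, and zelide present → galine forms (R16).
pyrine: reached.
sabide: reached.
galine: reached.
All 3 are reached.

3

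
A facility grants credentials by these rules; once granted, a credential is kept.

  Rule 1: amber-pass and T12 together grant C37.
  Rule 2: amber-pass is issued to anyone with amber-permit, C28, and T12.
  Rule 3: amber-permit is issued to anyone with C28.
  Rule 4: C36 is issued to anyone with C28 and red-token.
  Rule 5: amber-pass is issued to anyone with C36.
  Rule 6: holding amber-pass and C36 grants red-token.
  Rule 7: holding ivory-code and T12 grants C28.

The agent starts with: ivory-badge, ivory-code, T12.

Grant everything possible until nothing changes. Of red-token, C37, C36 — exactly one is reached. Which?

C37

Holding ivory-code and T12 grants C28 (Rule 7).
Holding C28 grants amber-permit (Rule 3).
Holding amber-permit, C28, and T12 grants amber-pass (Rule 2).
Holding amber-pass and T12 grants C37 (Rule 1).
C36 would need C28 and red-token (Rule 4), but red-token is never granted. red-token would need amber-pass and C36 (Rule 6), but C36 is never granted.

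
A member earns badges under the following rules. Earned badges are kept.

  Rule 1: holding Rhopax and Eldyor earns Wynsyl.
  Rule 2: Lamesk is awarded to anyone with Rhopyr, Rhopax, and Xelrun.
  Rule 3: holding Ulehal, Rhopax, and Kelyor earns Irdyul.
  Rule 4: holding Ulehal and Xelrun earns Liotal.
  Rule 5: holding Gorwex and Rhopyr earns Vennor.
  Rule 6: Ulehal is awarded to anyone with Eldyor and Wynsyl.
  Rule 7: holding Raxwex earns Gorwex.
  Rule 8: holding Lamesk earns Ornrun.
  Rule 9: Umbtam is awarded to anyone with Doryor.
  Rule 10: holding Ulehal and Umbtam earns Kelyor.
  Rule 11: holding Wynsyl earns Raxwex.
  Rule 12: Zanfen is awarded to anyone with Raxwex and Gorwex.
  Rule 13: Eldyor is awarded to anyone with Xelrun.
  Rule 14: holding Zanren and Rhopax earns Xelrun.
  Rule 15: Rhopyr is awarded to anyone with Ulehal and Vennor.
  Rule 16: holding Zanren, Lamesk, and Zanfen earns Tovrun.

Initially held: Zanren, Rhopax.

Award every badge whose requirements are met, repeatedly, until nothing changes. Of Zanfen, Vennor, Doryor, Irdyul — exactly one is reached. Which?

Zanfen

With Zanren and Rhopax, Xelrun is earned (Rule 14).
With Xelrun, Eldyor is earned (Rule 13).
With Rhopax and Eldyor, Wynsyl is earned (Rule 1).
With Wynsyl, Raxwex is earned (Rule 11).
With Raxwex, Gorwex is earned (Rule 7).
With Raxwex and Gorwex, Zanfen is earned (Rule 12).
Irdyul would need Ulehal, Rhopax, and Kelyor (Rule 3), but Kelyor is never earned. No rule produces Doryor, and it is not given. Vennor would need Gorwex and Rhopyr (Rule 5), but Rhopyr is never earned.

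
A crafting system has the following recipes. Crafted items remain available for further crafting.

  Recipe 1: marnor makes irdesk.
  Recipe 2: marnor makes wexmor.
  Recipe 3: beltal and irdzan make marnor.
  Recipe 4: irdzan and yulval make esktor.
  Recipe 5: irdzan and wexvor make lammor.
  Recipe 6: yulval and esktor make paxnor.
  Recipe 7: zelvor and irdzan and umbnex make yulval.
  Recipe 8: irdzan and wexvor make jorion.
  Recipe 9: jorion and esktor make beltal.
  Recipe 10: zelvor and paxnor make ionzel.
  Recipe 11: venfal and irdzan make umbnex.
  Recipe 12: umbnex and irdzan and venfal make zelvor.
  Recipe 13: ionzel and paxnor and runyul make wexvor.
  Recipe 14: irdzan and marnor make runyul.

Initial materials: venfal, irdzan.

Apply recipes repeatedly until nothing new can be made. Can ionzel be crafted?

Yes

venfal and irdzan → umbnex (Recipe 11).
umbnex and irdzan and venfal → zelvor (Recipe 12).
Using Recipe 7, zelvor, irdzan, and umbnex make yulval.
irdzan and yulval → esktor (Recipe 4).
Using Recipe 6, yulval and esktor make paxnor.
Using Recipe 10, zelvor and paxnor make ionzel.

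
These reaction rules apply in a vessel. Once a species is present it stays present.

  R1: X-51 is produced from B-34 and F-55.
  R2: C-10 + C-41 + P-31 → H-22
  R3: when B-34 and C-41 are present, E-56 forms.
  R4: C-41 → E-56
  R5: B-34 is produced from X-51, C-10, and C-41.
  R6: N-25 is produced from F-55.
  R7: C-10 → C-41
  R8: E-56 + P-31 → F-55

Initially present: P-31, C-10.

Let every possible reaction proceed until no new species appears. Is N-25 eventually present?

C-10 present → C-41 forms (R7).
C-41 present → E-56 forms (R4).
E-56 and P-31 present → F-55 forms (R8).
F-55 present → N-25 forms (R6).

Yes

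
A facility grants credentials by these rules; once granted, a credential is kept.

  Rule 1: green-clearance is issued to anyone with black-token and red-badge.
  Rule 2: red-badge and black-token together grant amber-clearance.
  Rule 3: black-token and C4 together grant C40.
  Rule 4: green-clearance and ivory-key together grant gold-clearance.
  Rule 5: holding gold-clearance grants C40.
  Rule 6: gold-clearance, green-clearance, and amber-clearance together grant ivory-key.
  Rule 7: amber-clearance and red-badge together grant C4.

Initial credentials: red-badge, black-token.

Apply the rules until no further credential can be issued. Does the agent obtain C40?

Holding red-badge and black-token grants amber-clearance (Rule 2).
Holding amber-clearance and red-badge grants C4 (Rule 7).
Holding black-token and C4 grants C40 (Rule 3).

Yes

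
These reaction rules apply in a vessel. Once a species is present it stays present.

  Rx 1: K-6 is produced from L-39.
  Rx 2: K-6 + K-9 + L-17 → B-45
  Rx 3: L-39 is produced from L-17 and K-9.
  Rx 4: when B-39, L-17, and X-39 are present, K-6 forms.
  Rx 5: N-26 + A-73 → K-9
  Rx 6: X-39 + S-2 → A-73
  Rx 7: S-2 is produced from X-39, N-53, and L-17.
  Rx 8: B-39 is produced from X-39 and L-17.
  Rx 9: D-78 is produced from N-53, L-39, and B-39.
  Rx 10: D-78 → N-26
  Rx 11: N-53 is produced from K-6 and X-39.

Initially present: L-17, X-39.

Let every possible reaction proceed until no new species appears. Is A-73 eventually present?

X-39 and L-17 present → B-39 forms (Rx 8).
B-39, L-17, and X-39 present → K-6 forms (Rx 4).
K-6 and X-39 present → N-53 forms (Rx 11).
X-39, N-53, and L-17 present → S-2 forms (Rx 7).
X-39 and S-2 present → A-73 forms (Rx 6).

Yes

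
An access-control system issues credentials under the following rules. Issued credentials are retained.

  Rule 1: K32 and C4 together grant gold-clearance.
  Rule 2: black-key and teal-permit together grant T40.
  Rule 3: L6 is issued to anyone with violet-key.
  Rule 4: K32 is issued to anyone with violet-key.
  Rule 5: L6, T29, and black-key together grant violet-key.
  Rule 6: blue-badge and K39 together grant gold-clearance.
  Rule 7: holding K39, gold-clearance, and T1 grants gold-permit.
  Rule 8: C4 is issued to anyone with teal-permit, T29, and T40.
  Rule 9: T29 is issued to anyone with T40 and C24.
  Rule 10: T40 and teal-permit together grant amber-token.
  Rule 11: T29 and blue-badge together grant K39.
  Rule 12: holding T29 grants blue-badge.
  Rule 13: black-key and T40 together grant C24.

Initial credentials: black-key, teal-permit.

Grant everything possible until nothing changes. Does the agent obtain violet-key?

No

violet-key would need L6, T29, and black-key (Rule 5), but L6 is never granted.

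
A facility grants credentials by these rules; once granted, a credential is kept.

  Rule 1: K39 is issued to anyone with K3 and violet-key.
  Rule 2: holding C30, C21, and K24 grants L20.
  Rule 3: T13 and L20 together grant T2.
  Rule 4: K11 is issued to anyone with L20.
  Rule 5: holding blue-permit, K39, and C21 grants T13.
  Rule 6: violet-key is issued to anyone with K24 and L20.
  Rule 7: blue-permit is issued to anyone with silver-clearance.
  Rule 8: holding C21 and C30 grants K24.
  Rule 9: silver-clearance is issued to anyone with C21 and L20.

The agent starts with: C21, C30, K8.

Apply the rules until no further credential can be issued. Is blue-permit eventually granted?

Holding C21 and C30 grants K24 (Rule 8).
Holding C30, C21, and K24 grants L20 (Rule 2).
Holding C21 and L20 grants silver-clearance (Rule 9).
Holding silver-clearance grants blue-permit (Rule 7).

Yes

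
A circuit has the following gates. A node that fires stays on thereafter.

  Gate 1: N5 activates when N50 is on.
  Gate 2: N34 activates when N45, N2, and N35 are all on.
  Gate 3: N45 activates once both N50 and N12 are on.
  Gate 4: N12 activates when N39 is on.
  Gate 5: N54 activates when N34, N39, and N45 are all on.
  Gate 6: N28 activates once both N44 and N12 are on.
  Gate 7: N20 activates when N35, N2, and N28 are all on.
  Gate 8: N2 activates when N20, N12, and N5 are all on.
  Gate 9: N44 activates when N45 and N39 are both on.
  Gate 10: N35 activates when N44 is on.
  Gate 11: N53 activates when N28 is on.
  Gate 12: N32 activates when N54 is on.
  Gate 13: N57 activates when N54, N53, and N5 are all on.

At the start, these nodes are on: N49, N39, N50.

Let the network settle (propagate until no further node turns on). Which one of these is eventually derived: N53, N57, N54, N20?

N53

N39 is on, so N12 activates (Gate 4).
Gate 3: N50 and N12 on → N45 on.
N45 and N39 are on, so N44 activates (Gate 9).
N44 and N12 are on, so N28 activates (Gate 6).
Gate 11: N28 on → N53 on.
N20 would need N35, N2, and N28 (Gate 7), but N2 never turns on. N54 would need N34, N39, and N45 (Gate 5), but N34 never turns on. N57 would need N54, N53, and N5 (Gate 13), but N54 never turns on.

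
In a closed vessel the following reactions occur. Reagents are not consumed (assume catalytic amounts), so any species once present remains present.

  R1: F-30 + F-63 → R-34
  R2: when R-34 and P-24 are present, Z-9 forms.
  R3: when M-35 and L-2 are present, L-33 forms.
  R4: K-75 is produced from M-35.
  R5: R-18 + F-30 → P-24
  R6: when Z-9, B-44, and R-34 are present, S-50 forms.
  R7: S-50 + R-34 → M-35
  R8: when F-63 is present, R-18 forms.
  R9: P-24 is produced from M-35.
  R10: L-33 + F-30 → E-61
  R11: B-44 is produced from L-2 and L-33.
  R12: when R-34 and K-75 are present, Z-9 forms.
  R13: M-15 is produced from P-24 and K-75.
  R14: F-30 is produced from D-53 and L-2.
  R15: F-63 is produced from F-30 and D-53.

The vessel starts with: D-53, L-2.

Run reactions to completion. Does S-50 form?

No

S-50 would need Z-9, B-44, and R-34 (R6), but B-44 never forms.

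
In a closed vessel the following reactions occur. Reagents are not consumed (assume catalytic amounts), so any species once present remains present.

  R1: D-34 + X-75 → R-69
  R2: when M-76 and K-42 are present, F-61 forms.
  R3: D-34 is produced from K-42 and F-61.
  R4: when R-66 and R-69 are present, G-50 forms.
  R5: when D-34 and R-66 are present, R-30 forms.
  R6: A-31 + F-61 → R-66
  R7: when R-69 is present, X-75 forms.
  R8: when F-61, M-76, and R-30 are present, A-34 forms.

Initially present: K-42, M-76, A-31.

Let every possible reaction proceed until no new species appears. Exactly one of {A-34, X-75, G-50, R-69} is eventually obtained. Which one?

M-76 and K-42 present → F-61 forms (R2).
A-31 and F-61 present → R-66 forms (R6).
K-42 and F-61 present → D-34 forms (R3).
D-34 and R-66 present → R-30 forms (R5).
F-61, M-76, and R-30 present → A-34 forms (R8).
R-69 would need D-34 and X-75 (R1), but X-75 never forms. X-75 would need R-69 (R7), but R-69 never forms. G-50 would need R-66 and R-69 (R4), but R-69 never forms.

A-34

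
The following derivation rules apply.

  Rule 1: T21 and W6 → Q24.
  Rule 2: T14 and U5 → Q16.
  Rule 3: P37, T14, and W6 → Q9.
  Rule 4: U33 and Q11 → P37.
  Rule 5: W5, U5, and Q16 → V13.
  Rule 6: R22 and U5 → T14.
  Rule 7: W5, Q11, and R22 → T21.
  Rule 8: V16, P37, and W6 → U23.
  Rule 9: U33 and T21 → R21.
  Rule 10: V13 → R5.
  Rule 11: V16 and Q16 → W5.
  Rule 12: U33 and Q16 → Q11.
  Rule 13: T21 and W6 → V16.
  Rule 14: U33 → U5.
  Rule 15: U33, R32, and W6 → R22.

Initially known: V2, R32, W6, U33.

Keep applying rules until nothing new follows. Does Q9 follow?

Yes

From U33, R32, and W6, Rule 15 gives R22.
From U33, Rule 14 gives U5.
From R22 and U5, Rule 6 gives T14.
T14 and U5 hold, so Q16 follows (Rule 2).
From U33 and Q16, Rule 12 gives Q11.
From U33 and Q11, Rule 4 gives P37.
P37, T14, and W6 hold, so Q9 follows (Rule 3).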